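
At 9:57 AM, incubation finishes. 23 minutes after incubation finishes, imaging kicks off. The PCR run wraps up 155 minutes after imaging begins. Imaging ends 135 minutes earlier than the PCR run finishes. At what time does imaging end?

Imaging starts at 9:57 AM + 23 min = 10:20 AM.
The PCR run ends at 10:20 AM + 155 min = 12:55 PM.
Imaging ends at 12:55 PM − 135 min = 10:40 AM.

10:40 AM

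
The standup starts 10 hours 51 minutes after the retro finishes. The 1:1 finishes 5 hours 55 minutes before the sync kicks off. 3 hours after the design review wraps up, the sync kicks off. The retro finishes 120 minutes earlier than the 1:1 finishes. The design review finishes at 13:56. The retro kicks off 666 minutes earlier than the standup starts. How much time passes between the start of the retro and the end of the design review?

310 minutes

The sync starts at 13:56 + 180 min = 16:56.
The 1:1 ends at 16:56 − 355 min = 11:01.
The retro ends at 11:01 − 120 min = 09:01.
The standup starts at 09:01 + 651 min = 19:52.
The retro starts at 19:52 − 666 min = 08:46.
From 08:46 to 13:56 is 310 minutes.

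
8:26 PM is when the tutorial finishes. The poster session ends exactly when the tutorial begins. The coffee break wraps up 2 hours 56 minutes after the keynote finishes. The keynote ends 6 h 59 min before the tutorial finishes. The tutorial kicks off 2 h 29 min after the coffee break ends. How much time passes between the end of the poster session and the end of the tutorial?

94 minutes

The keynote ends at 8:26 PM − 419 min = 1:27 PM.
The coffee break ends at 1:27 PM + 176 min = 4:23 PM.
The tutorial starts at 4:23 PM + 149 min = 6:52 PM.
So the poster session ends at 6:52 PM.
From 6:52 PM to 8:26 PM is 94 minutes.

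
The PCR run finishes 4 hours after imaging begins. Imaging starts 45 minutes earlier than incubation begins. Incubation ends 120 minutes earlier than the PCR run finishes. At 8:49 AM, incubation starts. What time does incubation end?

Imaging starts at 8:49 AM − 45 min = 8:04 AM.
The PCR run ends at 8:04 AM + 240 min = 12:04 PM.
Incubation ends at 12:04 PM − 120 min = 10:04 AM.

10:04 AM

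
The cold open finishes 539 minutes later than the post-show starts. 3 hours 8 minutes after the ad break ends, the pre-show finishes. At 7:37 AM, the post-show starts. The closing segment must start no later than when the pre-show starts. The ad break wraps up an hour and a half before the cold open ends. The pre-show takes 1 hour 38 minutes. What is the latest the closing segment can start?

4:36 PM

The cold open ends at 7:37 AM + 539 min = 4:36 PM.
The ad break ends at 4:36 PM − 90 min = 3:06 PM.
The pre-show ends at 3:06 PM + 188 min = 6:14 PM.
The pre-show starts at 6:14 PM − 98 min = 4:36 PM.
The closing segment is bounded by the pre-show, so the latest it can start is 4:36 PM.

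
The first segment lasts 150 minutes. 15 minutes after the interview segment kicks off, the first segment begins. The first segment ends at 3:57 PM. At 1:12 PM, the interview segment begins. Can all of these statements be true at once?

The first segment starts at 1:12 PM + 15 min = 1:27 PM.
The first segment ends at 1:27 PM + 150 min = 3:57 PM.
That matches the stated 3:57 PM, so the schedule is consistent.

Yes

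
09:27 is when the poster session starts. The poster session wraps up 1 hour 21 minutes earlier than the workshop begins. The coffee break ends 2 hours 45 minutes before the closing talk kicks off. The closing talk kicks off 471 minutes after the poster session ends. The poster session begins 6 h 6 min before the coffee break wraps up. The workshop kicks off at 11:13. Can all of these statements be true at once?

No

The poster session ends at 11:13 − 81 min = 09:52.
The closing talk starts at 09:52 + 471 min = 17:43.
The coffee break ends at 17:43 − 165 min = 14:58.
The poster session starts at 14:58 − 366 min = 08:52.
But the poster session is also said to start at 09:27 — a 35-minute conflict.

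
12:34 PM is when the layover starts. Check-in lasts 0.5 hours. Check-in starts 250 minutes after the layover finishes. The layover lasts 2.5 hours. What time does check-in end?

7:44 PM

The layover ends at 12:34 PM + 150 min = 3:04 PM.
Check-in starts at 3:04 PM + 250 min = 7:14 PM.
Check-in ends at 7:14 PM + 30 min = 7:44 PM.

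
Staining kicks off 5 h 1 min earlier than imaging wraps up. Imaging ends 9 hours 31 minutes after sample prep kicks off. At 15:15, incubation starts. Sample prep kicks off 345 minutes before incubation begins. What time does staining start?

Sample prep starts at 15:15 − 345 min = 09:30.
Imaging ends at 09:30 + 571 min = 19:01.
Staining starts at 19:01 − 301 min = 14:00.

14:00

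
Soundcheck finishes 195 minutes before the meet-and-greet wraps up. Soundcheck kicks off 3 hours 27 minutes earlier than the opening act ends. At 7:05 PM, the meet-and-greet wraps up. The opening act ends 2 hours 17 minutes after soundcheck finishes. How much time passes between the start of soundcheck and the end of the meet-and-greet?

Soundcheck ends at 7:05 PM − 195 min = 3:50 PM.
The opening act ends at 3:50 PM + 137 min = 6:07 PM.
Soundcheck starts at 6:07 PM − 207 min = 2:40 PM.
From 2:40 PM to 7:05 PM is 265 minutes.

265 minutes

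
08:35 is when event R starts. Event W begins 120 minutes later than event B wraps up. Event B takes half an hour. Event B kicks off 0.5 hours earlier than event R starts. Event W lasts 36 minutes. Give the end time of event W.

Event B starts at 08:35 − 30 min = 08:05.
Event B ends at 08:05 + 30 min = 08:35.
Event W starts at 08:35 + 120 min = 10:35.
Event W ends at 10:35 + 36 min = 11:11.

11:11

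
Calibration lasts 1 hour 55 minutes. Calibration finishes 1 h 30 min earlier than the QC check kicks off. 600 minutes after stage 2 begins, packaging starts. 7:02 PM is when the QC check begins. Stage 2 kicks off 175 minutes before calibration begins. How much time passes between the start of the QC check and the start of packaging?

3 h 40 min

Calibration ends at 7:02 PM − 90 min = 5:32 PM.
Calibration starts at 5:32 PM − 115 min = 3:37 PM.
Stage 2 starts at 3:37 PM − 175 min = 12:42 PM.
Packaging starts at 12:42 PM + 600 min = 10:42 PM.
From 7:02 PM to 10:42 PM is 3 h 40 min.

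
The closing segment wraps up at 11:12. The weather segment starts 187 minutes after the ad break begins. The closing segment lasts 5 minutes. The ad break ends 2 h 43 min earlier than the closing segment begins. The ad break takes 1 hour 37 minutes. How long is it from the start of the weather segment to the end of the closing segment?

1 h 18 min

The closing segment starts at 11:12 − 5 min = 11:07.
The ad break ends at 11:07 − 163 min = 08:24.
The ad break starts at 08:24 − 97 min = 06:47.
The weather segment starts at 06:47 + 187 min = 09:54.
From 09:54 to 11:12 is 1 h 18 min.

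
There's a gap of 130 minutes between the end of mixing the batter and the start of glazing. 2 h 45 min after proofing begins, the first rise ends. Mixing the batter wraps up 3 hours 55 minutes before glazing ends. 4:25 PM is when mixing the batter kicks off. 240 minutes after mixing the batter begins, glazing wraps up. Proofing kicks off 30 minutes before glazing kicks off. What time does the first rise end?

Glazing ends at 4:25 PM + 240 min = 8:25 PM.
Mixing the batter ends at 8:25 PM − 235 min = 4:30 PM.
Glazing starts at 4:30 PM + 130 min = 6:40 PM.
Proofing starts at 6:40 PM − 30 min = 6:10 PM.
The first rise ends at 6:10 PM + 165 min = 8:55 PM.

8:55 PM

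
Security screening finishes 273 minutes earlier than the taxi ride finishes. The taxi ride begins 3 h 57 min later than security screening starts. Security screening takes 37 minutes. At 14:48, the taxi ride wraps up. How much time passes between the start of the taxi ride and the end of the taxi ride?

1 h 13 min

Security screening ends at 14:48 − 273 min = 10:15.
Security screening starts at 10:15 − 37 min = 09:38.
The taxi ride starts at 09:38 + 237 min = 13:35.
From 13:35 to 14:48 is 1 h 13 min.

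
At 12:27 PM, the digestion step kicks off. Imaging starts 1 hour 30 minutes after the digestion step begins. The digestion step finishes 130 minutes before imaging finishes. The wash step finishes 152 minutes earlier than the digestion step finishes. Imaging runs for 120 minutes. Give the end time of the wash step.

Imaging starts at 12:27 PM + 90 min = 1:57 PM.
Imaging ends at 1:57 PM + 120 min = 3:57 PM.
The digestion step ends at 3:57 PM − 130 min = 1:47 PM.
The wash step ends at 1:47 PM − 152 min = 11:15 AM.

11:15 AM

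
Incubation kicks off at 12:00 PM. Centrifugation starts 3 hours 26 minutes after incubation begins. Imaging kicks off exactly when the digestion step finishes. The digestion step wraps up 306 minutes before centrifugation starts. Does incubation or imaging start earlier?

Centrifugation starts at 12:00 PM + 206 min = 3:26 PM.
The digestion step ends at 3:26 PM − 306 min = 10:20 AM.
So imaging starts at 10:20 AM.
Incubation starts at 12:00 PM and imaging starts at 10:20 AM, so imaging is first.

imaging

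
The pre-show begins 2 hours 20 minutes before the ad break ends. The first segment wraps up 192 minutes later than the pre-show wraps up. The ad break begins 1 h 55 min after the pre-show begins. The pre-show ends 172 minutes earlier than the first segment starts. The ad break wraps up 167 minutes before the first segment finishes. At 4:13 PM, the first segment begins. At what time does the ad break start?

The pre-show ends at 4:13 PM − 172 min = 1:21 PM.
The first segment ends at 1:21 PM + 192 min = 4:33 PM.
The ad break ends at 4:33 PM − 167 min = 1:46 PM.
The pre-show starts at 1:46 PM − 140 min = 11:26 AM.
The ad break starts at 11:26 AM + 115 min = 1:21 PM.

1:21 PM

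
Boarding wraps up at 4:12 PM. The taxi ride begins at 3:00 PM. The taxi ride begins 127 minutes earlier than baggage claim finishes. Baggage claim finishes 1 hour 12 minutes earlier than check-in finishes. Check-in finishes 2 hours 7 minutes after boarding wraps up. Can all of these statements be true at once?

Yes

Check-in ends at 4:12 PM + 127 min = 6:19 PM.
Baggage claim ends at 6:19 PM − 72 min = 5:07 PM.
The taxi ride starts at 5:07 PM − 127 min = 3:00 PM.
That matches the stated 3:00 PM, so the schedule is consistent.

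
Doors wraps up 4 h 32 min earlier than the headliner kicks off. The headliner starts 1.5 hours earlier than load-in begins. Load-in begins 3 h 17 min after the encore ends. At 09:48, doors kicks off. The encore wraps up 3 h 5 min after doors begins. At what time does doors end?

10:08

The encore ends at 09:48 + 185 min = 12:53.
Load-in starts at 12:53 + 197 min = 16:10.
The headliner starts at 16:10 − 90 min = 14:40.
Doors ends at 14:40 − 272 min = 10:08.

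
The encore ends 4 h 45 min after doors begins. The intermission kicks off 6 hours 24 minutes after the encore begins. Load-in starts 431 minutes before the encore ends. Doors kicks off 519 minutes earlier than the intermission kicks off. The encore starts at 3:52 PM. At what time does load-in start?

The intermission starts at 3:52 PM + 384 min = 10:16 PM.
Doors starts at 10:16 PM − 519 min = 1:37 PM.
The encore ends at 1:37 PM + 285 min = 6:22 PM.
Load-in starts at 6:22 PM − 431 min = 11:11 AM.

11:11 AM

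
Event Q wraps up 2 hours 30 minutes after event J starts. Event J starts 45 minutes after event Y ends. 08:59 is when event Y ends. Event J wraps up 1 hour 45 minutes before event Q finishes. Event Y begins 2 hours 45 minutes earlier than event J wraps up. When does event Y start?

Event J starts at 08:59 + 45 min = 09:44.
Event Q ends at 09:44 + 150 min = 12:14.
Event J ends at 12:14 − 105 min = 10:29.
Event Y starts at 10:29 − 165 min = 07:44.

07:44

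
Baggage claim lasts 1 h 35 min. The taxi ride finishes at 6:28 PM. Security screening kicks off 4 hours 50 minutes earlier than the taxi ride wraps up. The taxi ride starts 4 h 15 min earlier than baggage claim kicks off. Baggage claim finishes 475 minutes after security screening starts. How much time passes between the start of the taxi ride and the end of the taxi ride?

2 hours 45 minutes

Security screening starts at 6:28 PM − 290 min = 1:38 PM.
Baggage claim ends at 1:38 PM + 475 min = 9:33 PM.
Baggage claim starts at 9:33 PM − 95 min = 7:58 PM.
The taxi ride starts at 7:58 PM − 255 min = 3:43 PM.
From 3:43 PM to 6:28 PM is 2 hours 45 minutes.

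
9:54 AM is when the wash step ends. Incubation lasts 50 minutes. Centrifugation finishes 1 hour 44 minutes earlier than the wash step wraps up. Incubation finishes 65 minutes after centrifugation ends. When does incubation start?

8:25 AM

Centrifugation ends at 9:54 AM − 104 min = 8:10 AM.
Incubation ends at 8:10 AM + 65 min = 9:15 AM.
Incubation starts at 9:15 AM − 50 min = 8:25 AM.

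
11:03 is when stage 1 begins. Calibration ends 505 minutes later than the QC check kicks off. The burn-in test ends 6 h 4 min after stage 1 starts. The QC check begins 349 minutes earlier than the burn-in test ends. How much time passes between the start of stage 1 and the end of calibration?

8 hours 40 minutes

The burn-in test ends at 11:03 + 364 min = 17:07.
The QC check starts at 17:07 − 349 min = 11:18.
Calibration ends at 11:18 + 505 min = 19:43.
From 11:03 to 19:43 is 8 hours 40 minutes.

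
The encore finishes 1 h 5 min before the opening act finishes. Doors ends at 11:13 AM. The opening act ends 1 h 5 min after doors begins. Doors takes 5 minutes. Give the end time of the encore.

11:08 AM

Doors starts at 11:13 AM − 5 min = 11:08 AM.
The opening act ends at 11:08 AM + 65 min = 12:13 PM.
The encore ends at 12:13 PM − 65 min = 11:08 AM.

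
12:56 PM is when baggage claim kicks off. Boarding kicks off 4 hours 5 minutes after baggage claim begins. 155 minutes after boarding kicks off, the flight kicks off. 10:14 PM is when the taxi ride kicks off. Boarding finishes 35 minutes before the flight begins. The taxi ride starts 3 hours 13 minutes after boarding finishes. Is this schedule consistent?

Boarding starts at 12:56 PM + 245 min = 5:01 PM.
The flight starts at 5:01 PM + 155 min = 7:36 PM.
Boarding ends at 7:36 PM − 35 min = 7:01 PM.
The taxi ride starts at 7:01 PM + 193 min = 10:14 PM.
That matches the stated 10:14 PM, so the schedule is consistent.

Yes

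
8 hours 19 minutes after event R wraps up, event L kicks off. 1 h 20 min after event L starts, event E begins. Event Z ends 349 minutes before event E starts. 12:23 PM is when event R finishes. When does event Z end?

Event L starts at 12:23 PM + 499 min = 8:42 PM.
Event E starts at 8:42 PM + 80 min = 10:02 PM.
Event Z ends at 10:02 PM − 349 min = 4:13 PM.

4:13 PM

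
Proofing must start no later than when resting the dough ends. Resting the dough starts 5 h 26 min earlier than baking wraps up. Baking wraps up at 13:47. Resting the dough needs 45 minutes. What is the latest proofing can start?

Resting the dough starts at 13:47 − 326 min = 08:21.
Resting the dough ends at 08:21 + 45 min = 09:06.
Proofing is bounded by resting the dough, so the latest it can start is 09:06.

09:06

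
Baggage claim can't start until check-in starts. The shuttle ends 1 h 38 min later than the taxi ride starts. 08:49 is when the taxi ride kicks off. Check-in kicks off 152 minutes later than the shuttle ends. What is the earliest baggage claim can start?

The shuttle ends at 08:49 + 98 min = 10:27.
Check-in starts at 10:27 + 152 min = 12:59.
Baggage claim is bounded by check-in, so the earliest it can start is 12:59.

12:59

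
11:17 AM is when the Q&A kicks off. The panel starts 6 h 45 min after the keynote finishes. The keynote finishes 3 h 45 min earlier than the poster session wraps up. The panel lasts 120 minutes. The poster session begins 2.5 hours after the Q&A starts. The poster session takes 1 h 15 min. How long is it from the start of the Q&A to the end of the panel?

The poster session starts at 11:17 AM + 150 min = 1:47 PM.
The poster session ends at 1:47 PM + 75 min = 3:02 PM.
The keynote ends at 3:02 PM − 225 min = 11:17 AM.
The panel starts at 11:17 AM + 405 min = 6:02 PM.
The panel ends at 6:02 PM + 120 min = 8:02 PM.
From 11:17 AM to 8:02 PM is 525 minutes.

525 minutes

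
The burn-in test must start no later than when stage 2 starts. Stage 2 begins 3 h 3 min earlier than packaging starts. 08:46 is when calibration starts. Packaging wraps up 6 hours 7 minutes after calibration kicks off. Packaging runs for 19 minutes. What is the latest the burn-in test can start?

Packaging ends at 08:46 + 367 min = 14:53.
Packaging starts at 14:53 − 19 min = 14:34.
Stage 2 starts at 14:34 − 183 min = 11:31.
The burn-in test is bounded by stage 2, so the latest it can start is 11:31.

11:31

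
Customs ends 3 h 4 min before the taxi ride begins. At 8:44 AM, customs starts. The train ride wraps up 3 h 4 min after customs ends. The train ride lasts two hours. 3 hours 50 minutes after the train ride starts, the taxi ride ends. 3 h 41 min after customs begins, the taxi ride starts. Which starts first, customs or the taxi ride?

customs

The taxi ride starts at 8:44 AM + 221 min = 12:25 PM.
Customs starts at 8:44 AM and the taxi ride starts at 12:25 PM, so customs is first.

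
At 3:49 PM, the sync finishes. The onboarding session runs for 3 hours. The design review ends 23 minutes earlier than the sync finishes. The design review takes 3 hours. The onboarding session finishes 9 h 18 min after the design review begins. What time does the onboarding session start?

6:44 PM

The design review ends at 3:49 PM − 23 min = 3:26 PM.
The design review starts at 3:26 PM − 180 min = 12:26 PM.
The onboarding session ends at 12:26 PM + 558 min = 9:44 PM.
The onboarding session starts at 9:44 PM − 180 min = 6:44 PM.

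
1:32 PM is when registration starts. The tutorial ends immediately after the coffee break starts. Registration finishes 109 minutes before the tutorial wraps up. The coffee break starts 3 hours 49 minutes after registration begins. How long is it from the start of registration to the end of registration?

The coffee break starts at 1:32 PM + 229 min = 5:21 PM.
So the tutorial ends at 5:21 PM.
Registration ends at 5:21 PM − 109 min = 3:32 PM.
From 1:32 PM to 3:32 PM is 120 minutes.

120 minutes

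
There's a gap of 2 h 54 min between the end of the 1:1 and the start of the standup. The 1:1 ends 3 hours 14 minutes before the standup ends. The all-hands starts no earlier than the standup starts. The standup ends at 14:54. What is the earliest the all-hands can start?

The 1:1 ends at 14:54 − 194 min = 11:40.
The standup starts at 11:40 + 174 min = 14:34.
The all-hands is bounded by the standup, so the earliest it can start is 14:34.

14:34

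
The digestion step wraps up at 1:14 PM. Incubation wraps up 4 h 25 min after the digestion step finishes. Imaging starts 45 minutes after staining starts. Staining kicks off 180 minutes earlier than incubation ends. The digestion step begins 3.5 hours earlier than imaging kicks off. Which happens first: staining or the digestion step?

the digestion step

Incubation ends at 1:14 PM + 265 min = 5:39 PM.
Staining starts at 5:39 PM − 180 min = 2:39 PM.
Imaging starts at 2:39 PM + 45 min = 3:24 PM.
The digestion step starts at 3:24 PM − 210 min = 11:54 AM.
Staining starts at 2:39 PM and the digestion step starts at 11:54 AM, so the digestion step is first.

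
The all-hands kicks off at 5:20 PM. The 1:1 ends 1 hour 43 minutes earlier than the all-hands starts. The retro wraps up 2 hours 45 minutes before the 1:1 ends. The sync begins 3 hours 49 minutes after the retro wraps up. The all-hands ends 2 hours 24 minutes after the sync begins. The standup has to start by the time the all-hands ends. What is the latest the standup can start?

The 1:1 ends at 5:20 PM − 103 min = 3:37 PM.
The retro ends at 3:37 PM − 165 min = 12:52 PM.
The sync starts at 12:52 PM + 229 min = 4:41 PM.
The all-hands ends at 4:41 PM + 144 min = 7:05 PM.
The standup is bounded by the all-hands, so the latest it can start is 7:05 PM.

7:05 PM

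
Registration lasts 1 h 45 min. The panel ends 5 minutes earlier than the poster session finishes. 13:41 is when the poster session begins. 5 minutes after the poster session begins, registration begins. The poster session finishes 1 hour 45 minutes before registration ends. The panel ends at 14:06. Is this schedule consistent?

No

Registration starts at 13:41 + 5 min = 13:46.
Registration ends at 13:46 + 105 min = 15:31.
The poster session ends at 15:31 − 105 min = 13:46.
The panel ends at 13:46 − 5 min = 13:41.
But the panel is also said to end at 14:06 — a 25-minute conflict.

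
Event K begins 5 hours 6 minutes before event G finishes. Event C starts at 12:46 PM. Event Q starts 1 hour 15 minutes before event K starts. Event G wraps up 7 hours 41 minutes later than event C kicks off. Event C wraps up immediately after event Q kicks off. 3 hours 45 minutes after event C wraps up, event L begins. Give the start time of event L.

5:51 PM

Event G ends at 12:46 PM + 461 min = 8:27 PM.
Event K starts at 8:27 PM − 306 min = 3:21 PM.
Event Q starts at 3:21 PM − 75 min = 2:06 PM.
So event C ends at 2:06 PM.
Event L starts at 2:06 PM + 225 min = 5:51 PM.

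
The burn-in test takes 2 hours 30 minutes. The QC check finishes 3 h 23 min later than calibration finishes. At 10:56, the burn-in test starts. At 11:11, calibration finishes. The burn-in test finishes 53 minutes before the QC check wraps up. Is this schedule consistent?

The QC check ends at 11:11 + 203 min = 14:34.
The burn-in test ends at 14:34 − 53 min = 13:41.
The burn-in test starts at 13:41 − 150 min = 11:11.
But the burn-in test is also said to start at 10:56 — a 15-minute conflict.

No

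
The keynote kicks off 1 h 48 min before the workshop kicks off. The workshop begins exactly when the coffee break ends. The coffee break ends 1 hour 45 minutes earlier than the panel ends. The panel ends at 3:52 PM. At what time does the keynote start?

The coffee break ends at 3:52 PM − 105 min = 2:07 PM.
So the workshop starts at 2:07 PM.
The keynote starts at 2:07 PM − 108 min = 12:19 PM.

12:19 PM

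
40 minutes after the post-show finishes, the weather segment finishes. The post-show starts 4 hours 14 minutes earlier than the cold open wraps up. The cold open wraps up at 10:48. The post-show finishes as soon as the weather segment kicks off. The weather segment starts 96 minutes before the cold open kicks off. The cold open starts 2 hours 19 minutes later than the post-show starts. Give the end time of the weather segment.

The post-show starts at 10:48 − 254 min = 06:34.
The cold open starts at 06:34 + 139 min = 08:53.
The weather segment starts at 08:53 − 96 min = 07:17.
So the post-show ends at 07:17.
The weather segment ends at 07:17 + 40 min = 07:57.

07:57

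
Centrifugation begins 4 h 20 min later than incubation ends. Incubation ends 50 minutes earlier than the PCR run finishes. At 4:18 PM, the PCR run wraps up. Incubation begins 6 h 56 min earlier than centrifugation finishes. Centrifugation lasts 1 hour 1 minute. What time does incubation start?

1:53 PM

Incubation ends at 4:18 PM − 50 min = 3:28 PM.
Centrifugation starts at 3:28 PM + 260 min = 7:48 PM.
Centrifugation ends at 7:48 PM + 61 min = 8:49 PM.
Incubation starts at 8:49 PM − 416 min = 1:53 PM.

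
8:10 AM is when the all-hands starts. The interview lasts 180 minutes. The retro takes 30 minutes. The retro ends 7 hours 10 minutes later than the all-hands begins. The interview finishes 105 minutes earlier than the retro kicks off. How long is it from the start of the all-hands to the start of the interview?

The retro ends at 8:10 AM + 430 min = 3:20 PM.
The retro starts at 3:20 PM − 30 min = 2:50 PM.
The interview ends at 2:50 PM − 105 min = 1:05 PM.
The interview starts at 1:05 PM − 180 min = 10:05 AM.
From 8:10 AM to 10:05 AM is 1 hour 55 minutes.

1 hour 55 minutes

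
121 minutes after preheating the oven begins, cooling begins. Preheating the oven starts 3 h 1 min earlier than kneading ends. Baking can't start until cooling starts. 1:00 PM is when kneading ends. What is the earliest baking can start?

12:00 PM

Preheating the oven starts at 1:00 PM − 181 min = 9:59 AM.
Cooling starts at 9:59 AM + 121 min = 12:00 PM.
Baking is bounded by cooling, so the earliest it can start is 12:00 PM.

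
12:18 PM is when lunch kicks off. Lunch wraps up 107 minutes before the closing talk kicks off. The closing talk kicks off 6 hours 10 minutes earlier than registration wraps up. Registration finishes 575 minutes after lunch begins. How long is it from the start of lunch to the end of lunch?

Registration ends at 12:18 PM + 575 min = 9:53 PM.
The closing talk starts at 9:53 PM − 370 min = 3:43 PM.
Lunch ends at 3:43 PM − 107 min = 1:56 PM.
From 12:18 PM to 1:56 PM is 98 minutes.

98 minutes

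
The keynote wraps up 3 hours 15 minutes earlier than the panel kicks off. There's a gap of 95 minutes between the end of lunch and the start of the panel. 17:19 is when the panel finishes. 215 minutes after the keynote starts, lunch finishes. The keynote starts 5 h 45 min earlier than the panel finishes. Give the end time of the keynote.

13:29

The keynote starts at 17:19 − 345 min = 11:34.
Lunch ends at 11:34 + 215 min = 15:09.
The panel starts at 15:09 + 95 min = 16:44.
The keynote ends at 16:44 − 195 min = 13:29.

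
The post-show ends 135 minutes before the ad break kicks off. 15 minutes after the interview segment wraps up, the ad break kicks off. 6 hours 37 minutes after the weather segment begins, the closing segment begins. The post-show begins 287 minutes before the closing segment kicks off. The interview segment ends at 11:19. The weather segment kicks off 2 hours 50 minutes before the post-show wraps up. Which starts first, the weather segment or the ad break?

the weather segment

The ad break starts at 11:19 + 15 min = 11:34.
The post-show ends at 11:34 − 135 min = 09:19.
The weather segment starts at 09:19 − 170 min = 06:29.
The weather segment starts at 06:29 and the ad break starts at 11:34, so the weather segment is first.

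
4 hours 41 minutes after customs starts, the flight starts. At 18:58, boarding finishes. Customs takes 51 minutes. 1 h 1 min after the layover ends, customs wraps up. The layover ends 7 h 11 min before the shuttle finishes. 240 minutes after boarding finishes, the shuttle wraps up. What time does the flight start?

20:38

The shuttle ends at 18:58 + 240 min = 22:58.
The layover ends at 22:58 − 431 min = 15:47.
Customs ends at 15:47 + 61 min = 16:48.
Customs starts at 16:48 − 51 min = 15:57.
The flight starts at 15:57 + 281 min = 20:38.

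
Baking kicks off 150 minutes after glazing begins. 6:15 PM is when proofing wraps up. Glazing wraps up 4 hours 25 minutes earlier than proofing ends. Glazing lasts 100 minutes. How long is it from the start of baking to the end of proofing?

Glazing ends at 6:15 PM − 265 min = 1:50 PM.
Glazing starts at 1:50 PM − 100 min = 12:10 PM.
Baking starts at 12:10 PM + 150 min = 2:40 PM.
From 2:40 PM to 6:15 PM is 215 minutes.

215 minutes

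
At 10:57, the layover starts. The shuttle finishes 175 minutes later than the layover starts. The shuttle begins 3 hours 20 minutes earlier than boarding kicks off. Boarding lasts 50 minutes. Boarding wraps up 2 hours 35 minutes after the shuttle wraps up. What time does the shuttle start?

12:17

The shuttle ends at 10:57 + 175 min = 13:52.
Boarding ends at 13:52 + 155 min = 16:27.
Boarding starts at 16:27 − 50 min = 15:37.
The shuttle starts at 15:37 − 200 min = 12:17.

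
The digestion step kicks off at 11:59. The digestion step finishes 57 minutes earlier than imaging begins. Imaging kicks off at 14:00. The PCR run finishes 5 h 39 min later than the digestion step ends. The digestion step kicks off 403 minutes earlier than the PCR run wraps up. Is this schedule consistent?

Yes

The digestion step ends at 14:00 − 57 min = 13:03.
The PCR run ends at 13:03 + 339 min = 18:42.
The digestion step starts at 18:42 − 403 min = 11:59.
That matches the stated 11:59, so the schedule is consistent.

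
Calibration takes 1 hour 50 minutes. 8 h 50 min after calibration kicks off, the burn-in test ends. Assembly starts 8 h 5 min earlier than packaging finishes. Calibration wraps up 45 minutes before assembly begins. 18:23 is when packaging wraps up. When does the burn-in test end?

Assembly starts at 18:23 − 485 min = 10:18.
Calibration ends at 10:18 − 45 min = 09:33.
Calibration starts at 09:33 − 110 min = 07:43.
The burn-in test ends at 07:43 + 530 min = 16:33.

16:33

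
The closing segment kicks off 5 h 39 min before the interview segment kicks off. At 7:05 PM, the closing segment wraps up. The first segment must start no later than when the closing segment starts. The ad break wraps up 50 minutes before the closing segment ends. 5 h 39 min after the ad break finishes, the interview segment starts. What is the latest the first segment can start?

6:15 PM

The ad break ends at 7:05 PM − 50 min = 6:15 PM.
The interview segment starts at 6:15 PM + 339 min = 11:54 PM.
The closing segment starts at 11:54 PM − 339 min = 6:15 PM.
The first segment is bounded by the closing segment, so the latest it can start is 6:15 PM.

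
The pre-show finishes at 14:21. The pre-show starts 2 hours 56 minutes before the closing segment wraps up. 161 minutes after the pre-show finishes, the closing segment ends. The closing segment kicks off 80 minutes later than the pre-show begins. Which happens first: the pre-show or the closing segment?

the pre-show

The closing segment ends at 14:21 + 161 min = 17:02.
The pre-show starts at 17:02 − 176 min = 14:06.
The closing segment starts at 14:06 + 80 min = 15:26.
The pre-show starts at 14:06 and the closing segment starts at 15:26, so the pre-show is first.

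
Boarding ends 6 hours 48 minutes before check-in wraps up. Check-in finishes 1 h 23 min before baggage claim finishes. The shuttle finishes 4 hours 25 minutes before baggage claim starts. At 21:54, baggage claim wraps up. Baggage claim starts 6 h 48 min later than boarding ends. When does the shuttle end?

16:06

Check-in ends at 21:54 − 83 min = 20:31.
Boarding ends at 20:31 − 408 min = 13:43.
Baggage claim starts at 13:43 + 408 min = 20:31.
The shuttle ends at 20:31 − 265 min = 16:06.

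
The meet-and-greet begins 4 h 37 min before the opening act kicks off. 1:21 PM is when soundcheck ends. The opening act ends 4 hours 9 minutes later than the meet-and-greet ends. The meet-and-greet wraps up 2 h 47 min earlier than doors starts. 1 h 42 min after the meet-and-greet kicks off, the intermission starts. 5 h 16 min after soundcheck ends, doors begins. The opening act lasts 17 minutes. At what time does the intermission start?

Doors starts at 1:21 PM + 316 min = 6:37 PM.
The meet-and-greet ends at 6:37 PM − 167 min = 3:50 PM.
The opening act ends at 3:50 PM + 249 min = 7:59 PM.
The opening act starts at 7:59 PM − 17 min = 7:42 PM.
The meet-and-greet starts at 7:42 PM − 277 min = 3:05 PM.
The intermission starts at 3:05 PM + 102 min = 4:47 PM.

4:47 PM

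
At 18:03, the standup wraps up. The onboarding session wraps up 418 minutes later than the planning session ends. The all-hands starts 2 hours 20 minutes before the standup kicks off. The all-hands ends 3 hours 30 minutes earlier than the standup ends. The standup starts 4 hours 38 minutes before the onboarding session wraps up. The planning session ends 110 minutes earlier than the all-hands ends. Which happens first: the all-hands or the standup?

The all-hands ends at 18:03 − 210 min = 14:33.
The planning session ends at 14:33 − 110 min = 12:43.
The onboarding session ends at 12:43 + 418 min = 19:41.
The standup starts at 19:41 − 278 min = 15:03.
The all-hands starts at 15:03 − 140 min = 12:43.
The all-hands starts at 12:43 and the standup starts at 15:03, so the all-hands is first.

the all-hands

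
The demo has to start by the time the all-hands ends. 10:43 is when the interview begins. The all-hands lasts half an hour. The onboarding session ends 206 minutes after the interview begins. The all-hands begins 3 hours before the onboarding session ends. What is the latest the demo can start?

The onboarding session ends at 10:43 + 206 min = 14:09.
The all-hands starts at 14:09 − 180 min = 11:09.
The all-hands ends at 11:09 + 30 min = 11:39.
The demo is bounded by the all-hands, so the latest it can start is 11:39.

11:39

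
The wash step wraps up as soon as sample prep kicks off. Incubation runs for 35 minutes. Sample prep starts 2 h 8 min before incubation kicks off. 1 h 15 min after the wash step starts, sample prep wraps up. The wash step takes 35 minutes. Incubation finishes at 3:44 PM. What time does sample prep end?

1:41 PM

Incubation starts at 3:44 PM − 35 min = 3:09 PM.
Sample prep starts at 3:09 PM − 128 min = 1:01 PM.
So the wash step ends at 1:01 PM.
The wash step starts at 1:01 PM − 35 min = 12:26 PM.
Sample prep ends at 12:26 PM + 75 min = 1:41 PM.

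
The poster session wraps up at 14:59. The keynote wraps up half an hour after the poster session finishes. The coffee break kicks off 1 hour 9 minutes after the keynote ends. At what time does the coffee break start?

16:38

The keynote ends at 14:59 + 30 min = 15:29.
The coffee break starts at 15:29 + 69 min = 16:38.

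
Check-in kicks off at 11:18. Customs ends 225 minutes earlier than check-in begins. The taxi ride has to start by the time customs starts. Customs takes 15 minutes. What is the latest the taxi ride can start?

Customs ends at 11:18 − 225 min = 07:33.
Customs starts at 07:33 − 15 min = 07:18.
The taxi ride is bounded by customs, so the latest it can start is 07:18.

07:18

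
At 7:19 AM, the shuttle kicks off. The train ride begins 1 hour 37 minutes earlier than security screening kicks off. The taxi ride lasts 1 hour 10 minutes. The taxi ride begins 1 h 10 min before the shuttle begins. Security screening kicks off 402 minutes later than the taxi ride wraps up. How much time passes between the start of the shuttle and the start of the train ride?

The taxi ride starts at 7:19 AM − 70 min = 6:09 AM.
The taxi ride ends at 6:09 AM + 70 min = 7:19 AM.
Security screening starts at 7:19 AM + 402 min = 2:01 PM.
The train ride starts at 2:01 PM − 97 min = 12:24 PM.
From 7:19 AM to 12:24 PM is 305 minutes.

305 minutes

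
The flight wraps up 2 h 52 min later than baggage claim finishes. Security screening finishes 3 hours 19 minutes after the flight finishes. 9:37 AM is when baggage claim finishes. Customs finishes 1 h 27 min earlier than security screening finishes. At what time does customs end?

The flight ends at 9:37 AM + 172 min = 12:29 PM.
Security screening ends at 12:29 PM + 199 min = 3:48 PM.
Customs ends at 3:48 PM − 87 min = 2:21 PM.

2:21 PM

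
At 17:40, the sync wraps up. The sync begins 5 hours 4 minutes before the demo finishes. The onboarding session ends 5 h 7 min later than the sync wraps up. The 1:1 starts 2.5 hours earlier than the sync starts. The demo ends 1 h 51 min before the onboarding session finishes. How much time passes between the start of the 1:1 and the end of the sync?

The onboarding session ends at 17:40 + 307 min = 22:47.
The demo ends at 22:47 − 111 min = 20:56.
The sync starts at 20:56 − 304 min = 15:52.
The 1:1 starts at 15:52 − 150 min = 13:22.
From 13:22 to 17:40 is 4 h 18 min.

4 h 18 min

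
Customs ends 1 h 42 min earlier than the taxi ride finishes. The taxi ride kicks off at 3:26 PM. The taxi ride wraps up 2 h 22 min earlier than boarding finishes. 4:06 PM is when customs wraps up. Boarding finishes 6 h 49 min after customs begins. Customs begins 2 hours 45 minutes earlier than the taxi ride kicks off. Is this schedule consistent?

No

Customs starts at 3:26 PM − 165 min = 12:41 PM.
Boarding ends at 12:41 PM + 409 min = 7:30 PM.
The taxi ride ends at 7:30 PM − 142 min = 5:08 PM.
Customs ends at 5:08 PM − 102 min = 3:26 PM.
But customs is also said to end at 4:06 PM — a 40-minute conflict.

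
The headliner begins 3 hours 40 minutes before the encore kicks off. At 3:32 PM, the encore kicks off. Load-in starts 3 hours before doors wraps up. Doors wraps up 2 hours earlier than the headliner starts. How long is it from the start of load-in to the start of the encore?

8 hours 40 minutes

The headliner starts at 3:32 PM − 220 min = 11:52 AM.
Doors ends at 11:52 AM − 120 min = 9:52 AM.
Load-in starts at 9:52 AM − 180 min = 6:52 AM.
From 6:52 AM to 3:32 PM is 8 hours 40 minutes.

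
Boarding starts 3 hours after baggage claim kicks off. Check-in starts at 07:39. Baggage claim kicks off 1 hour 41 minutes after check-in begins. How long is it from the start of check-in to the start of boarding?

4 h 41 min

Baggage claim starts at 07:39 + 101 min = 09:20.
Boarding starts at 09:20 + 180 min = 12:20.
From 07:39 to 12:20 is 4 h 41 min.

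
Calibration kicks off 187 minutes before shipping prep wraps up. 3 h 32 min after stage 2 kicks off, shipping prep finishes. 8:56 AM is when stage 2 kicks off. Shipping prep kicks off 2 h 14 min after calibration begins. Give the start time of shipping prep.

Shipping prep ends at 8:56 AM + 212 min = 12:28 PM.
Calibration starts at 12:28 PM − 187 min = 9:21 AM.
Shipping prep starts at 9:21 AM + 134 min = 11:35 AM.

11:35 AM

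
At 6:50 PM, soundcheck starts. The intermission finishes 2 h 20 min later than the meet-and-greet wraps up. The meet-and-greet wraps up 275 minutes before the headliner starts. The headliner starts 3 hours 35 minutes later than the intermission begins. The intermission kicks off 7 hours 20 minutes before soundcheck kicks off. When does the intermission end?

12:50 PM

The intermission starts at 6:50 PM − 440 min = 11:30 AM.
The headliner starts at 11:30 AM + 215 min = 3:05 PM.
The meet-and-greet ends at 3:05 PM − 275 min = 10:30 AM.
The intermission ends at 10:30 AM + 140 min = 12:50 PM.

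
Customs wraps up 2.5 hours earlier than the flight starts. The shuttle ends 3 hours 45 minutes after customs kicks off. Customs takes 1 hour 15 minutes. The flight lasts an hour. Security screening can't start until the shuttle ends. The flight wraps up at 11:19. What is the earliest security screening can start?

10:19

The flight starts at 11:19 − 60 min = 10:19.
Customs ends at 10:19 − 150 min = 07:49.
Customs starts at 07:49 − 75 min = 06:34.
The shuttle ends at 06:34 + 225 min = 10:19.
Security screening is bounded by the shuttle, so the earliest it can start is 10:19.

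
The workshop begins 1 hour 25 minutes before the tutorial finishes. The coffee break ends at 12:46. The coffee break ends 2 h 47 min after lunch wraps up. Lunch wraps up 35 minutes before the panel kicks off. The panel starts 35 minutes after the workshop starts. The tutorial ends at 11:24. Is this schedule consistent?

Yes

The workshop starts at 11:24 − 85 min = 09:59.
The panel starts at 09:59 + 35 min = 10:34.
Lunch ends at 10:34 − 35 min = 09:59.
The coffee break ends at 09:59 + 167 min = 12:46.
That matches the stated 12:46, so the schedule is consistent.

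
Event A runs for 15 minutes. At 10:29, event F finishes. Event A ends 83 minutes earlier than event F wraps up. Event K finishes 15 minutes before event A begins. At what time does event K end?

Event A ends at 10:29 − 83 min = 09:06.
Event A starts at 09:06 − 15 min = 08:51.
Event K ends at 08:51 − 15 min = 08:36.

08:36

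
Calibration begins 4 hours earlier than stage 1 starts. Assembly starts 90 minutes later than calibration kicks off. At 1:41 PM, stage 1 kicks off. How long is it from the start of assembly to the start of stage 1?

2.5 hours

Calibration starts at 1:41 PM − 240 min = 9:41 AM.
Assembly starts at 9:41 AM + 90 min = 11:11 AM.
From 11:11 AM to 1:41 PM is 2.5 hours.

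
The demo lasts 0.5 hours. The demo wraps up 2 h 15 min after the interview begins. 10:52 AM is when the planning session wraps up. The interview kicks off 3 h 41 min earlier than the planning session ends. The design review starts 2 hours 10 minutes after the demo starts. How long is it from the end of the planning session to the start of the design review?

The interview starts at 10:52 AM − 221 min = 7:11 AM.
The demo ends at 7:11 AM + 135 min = 9:26 AM.
The demo starts at 9:26 AM − 30 min = 8:56 AM.
The design review starts at 8:56 AM + 130 min = 11:06 AM.
From 10:52 AM to 11:06 AM is 14 minutes.

14 minutes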